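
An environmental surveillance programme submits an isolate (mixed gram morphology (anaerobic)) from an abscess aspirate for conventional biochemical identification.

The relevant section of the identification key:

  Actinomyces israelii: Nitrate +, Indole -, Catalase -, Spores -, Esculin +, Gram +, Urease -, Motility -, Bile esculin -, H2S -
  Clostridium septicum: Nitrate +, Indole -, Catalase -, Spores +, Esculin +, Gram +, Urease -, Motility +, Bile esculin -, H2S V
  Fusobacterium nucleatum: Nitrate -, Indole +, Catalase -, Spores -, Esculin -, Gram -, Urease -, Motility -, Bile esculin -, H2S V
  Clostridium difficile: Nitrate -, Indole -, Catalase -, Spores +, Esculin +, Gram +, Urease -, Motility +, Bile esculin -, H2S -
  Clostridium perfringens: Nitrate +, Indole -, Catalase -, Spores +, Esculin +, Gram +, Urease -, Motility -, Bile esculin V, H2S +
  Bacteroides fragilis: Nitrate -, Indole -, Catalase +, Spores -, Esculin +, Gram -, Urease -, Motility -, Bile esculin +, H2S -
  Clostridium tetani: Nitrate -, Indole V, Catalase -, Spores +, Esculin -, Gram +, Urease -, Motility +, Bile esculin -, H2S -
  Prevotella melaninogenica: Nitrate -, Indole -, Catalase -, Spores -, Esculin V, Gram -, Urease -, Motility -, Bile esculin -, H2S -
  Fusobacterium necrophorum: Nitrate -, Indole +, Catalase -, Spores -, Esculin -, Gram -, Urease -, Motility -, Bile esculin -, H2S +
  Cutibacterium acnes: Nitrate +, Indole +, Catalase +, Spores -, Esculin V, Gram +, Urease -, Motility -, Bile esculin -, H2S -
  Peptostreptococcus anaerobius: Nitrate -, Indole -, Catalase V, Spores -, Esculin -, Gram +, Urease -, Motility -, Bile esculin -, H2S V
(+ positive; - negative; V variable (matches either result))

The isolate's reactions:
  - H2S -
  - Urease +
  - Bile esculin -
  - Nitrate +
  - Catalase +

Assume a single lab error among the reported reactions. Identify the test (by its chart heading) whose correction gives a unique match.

Urease

As reported, no row in the chart matches all 5 reactions.
Reversing Catalase → still no organism matches.
Reversing Bile esculin → still no organism matches.
Reversing H2S → still no organism matches.
Reversing Nitrate → still no organism matches.
Reversing Urease (to -) → unique match: Cutibacterium acnes.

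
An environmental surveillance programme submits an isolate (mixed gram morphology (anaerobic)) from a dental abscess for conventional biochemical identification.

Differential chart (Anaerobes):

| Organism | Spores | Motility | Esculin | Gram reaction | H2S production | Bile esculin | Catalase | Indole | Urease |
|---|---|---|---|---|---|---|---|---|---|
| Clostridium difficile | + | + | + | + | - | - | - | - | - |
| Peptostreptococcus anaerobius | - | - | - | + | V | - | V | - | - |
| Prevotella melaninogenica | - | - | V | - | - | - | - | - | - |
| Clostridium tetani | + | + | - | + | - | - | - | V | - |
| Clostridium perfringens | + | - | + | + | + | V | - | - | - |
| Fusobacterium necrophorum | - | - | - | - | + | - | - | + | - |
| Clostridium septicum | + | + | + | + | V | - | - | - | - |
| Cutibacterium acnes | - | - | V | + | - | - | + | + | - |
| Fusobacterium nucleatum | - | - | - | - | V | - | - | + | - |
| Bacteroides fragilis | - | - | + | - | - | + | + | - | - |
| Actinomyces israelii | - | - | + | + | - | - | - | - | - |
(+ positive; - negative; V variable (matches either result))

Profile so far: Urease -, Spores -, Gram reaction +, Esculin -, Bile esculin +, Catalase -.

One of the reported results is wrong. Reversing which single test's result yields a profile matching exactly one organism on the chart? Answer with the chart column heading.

As reported, no row in the chart matches all 6 reactions.
Reversing Urease → still no organism matches.
Reversing Esculin → still no organism matches.
Reversing Bile esculin (to -) → unique match: Peptostreptococcus anaerobius.
Reversing Spores → still no organism matches.
Reversing Gram reaction → still no organism matches.
Reversing Catalase → still no organism matches.

Bile esculin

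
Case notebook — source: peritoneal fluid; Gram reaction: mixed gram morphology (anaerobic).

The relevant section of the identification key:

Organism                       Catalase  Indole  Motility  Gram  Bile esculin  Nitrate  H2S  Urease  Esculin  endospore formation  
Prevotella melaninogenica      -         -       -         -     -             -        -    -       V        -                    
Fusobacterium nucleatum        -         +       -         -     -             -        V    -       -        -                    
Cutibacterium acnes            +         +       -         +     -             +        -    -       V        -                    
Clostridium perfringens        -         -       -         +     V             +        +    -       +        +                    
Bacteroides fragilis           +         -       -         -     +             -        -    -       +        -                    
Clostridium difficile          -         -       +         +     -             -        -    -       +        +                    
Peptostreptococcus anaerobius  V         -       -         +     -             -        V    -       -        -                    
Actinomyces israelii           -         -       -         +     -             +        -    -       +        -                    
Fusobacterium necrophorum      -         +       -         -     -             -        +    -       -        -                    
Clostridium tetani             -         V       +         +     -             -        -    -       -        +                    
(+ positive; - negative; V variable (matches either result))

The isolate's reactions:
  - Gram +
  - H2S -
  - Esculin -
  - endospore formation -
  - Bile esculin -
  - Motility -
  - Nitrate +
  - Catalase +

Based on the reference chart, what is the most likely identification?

Cutibacterium acnes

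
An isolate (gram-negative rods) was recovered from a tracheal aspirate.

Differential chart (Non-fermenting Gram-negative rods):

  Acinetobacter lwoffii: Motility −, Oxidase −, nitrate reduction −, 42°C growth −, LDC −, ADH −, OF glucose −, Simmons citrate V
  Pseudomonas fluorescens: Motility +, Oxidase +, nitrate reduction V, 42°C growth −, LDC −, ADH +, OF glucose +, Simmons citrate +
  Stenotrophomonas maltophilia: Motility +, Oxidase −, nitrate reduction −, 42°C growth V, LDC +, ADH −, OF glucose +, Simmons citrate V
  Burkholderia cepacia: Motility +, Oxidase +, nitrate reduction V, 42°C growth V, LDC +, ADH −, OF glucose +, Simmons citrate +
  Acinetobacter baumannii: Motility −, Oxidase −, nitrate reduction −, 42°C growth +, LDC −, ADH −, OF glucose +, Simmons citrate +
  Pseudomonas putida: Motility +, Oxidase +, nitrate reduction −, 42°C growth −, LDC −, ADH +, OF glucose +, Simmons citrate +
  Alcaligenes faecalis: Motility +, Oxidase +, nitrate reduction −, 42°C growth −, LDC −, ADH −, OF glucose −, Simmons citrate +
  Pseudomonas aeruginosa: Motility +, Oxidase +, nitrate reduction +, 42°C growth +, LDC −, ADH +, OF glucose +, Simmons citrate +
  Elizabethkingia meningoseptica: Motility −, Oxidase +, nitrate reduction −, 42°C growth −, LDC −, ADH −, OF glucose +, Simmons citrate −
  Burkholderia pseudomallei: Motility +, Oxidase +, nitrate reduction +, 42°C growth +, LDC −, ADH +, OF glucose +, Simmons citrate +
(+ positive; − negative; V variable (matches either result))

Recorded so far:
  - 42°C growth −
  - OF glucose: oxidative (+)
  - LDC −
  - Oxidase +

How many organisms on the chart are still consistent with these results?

LDC −: excludes Stenotrophomonas maltophilia, Burkholderia cepacia — 8 left.
Oxidase +: excludes Acinetobacter lwoffii, Acinetobacter baumannii — 6 left.
OF glucose +: excludes Alcaligenes faecalis — 5 left.
42°C growth −: excludes Pseudomonas aeruginosa, Burkholderia pseudomallei — 3 left.
Still consistent: Elizabethkingia meningoseptica, Pseudomonas fluorescens, Pseudomonas putida.

3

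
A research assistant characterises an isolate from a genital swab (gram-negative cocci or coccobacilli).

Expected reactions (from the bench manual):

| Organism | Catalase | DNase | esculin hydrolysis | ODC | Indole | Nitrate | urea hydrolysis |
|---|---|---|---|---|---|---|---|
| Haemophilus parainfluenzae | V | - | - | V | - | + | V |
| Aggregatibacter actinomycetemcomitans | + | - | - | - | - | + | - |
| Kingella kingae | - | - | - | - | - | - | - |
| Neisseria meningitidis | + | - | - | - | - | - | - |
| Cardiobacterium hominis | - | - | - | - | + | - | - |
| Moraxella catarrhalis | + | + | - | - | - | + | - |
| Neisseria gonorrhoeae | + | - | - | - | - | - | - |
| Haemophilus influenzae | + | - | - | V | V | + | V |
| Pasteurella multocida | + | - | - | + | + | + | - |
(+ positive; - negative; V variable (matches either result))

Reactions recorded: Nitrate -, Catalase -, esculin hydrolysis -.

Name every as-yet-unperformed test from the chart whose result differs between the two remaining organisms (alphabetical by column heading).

Indole

Nitrate -: excludes 5 organisms — 4 left.
Catalase -: excludes Neisseria meningitidis, Neisseria gonorrhoeae — 2 left.
esculin hydrolysis -: all 2 remaining candidates are consistent.
Two candidates remain: Cardiobacterium hominis and Kingella kingae.
  DNase: - vs - — same for both, does not separate.
  ODC: - vs - — same for both, does not separate.
  Indole: Cardiobacterium hominis +, Kingella kingae - — discriminates.
  urea hydrolysis: - vs - — same for both, does not separate.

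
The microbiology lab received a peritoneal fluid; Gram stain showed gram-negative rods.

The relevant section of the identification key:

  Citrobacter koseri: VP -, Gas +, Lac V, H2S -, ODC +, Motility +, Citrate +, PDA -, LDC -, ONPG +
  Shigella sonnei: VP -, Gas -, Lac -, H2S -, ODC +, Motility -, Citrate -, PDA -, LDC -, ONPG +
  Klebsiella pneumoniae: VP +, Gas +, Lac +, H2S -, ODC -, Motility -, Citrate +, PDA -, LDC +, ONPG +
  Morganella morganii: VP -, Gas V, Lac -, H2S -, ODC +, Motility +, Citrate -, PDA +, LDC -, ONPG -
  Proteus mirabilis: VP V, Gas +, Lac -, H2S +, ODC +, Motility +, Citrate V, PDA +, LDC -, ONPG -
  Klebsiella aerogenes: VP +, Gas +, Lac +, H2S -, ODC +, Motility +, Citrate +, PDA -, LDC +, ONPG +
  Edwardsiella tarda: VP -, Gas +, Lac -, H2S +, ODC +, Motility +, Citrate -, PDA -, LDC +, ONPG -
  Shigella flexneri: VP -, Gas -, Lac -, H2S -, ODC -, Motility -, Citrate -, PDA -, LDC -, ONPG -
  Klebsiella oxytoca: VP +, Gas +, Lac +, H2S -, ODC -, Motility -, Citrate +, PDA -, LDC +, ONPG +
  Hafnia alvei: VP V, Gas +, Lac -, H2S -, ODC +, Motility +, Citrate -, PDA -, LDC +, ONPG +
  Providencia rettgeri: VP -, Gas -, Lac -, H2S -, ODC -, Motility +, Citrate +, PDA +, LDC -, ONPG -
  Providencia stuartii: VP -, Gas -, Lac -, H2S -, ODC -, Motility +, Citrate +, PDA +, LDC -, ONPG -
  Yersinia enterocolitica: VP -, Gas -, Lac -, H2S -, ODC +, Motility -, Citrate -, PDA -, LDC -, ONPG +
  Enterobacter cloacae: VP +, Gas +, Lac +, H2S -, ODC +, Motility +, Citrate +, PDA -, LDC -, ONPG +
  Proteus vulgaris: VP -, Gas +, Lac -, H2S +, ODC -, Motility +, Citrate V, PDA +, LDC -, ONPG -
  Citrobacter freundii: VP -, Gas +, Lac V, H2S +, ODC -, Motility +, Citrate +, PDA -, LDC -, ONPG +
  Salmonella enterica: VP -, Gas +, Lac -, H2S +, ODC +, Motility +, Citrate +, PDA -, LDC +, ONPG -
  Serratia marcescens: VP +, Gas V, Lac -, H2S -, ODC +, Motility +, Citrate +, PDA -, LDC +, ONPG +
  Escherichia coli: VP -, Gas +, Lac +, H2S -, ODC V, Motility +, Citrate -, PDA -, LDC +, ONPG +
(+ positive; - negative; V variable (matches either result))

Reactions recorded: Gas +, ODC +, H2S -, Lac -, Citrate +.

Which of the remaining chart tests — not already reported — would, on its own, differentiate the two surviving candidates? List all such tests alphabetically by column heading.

LDC, VP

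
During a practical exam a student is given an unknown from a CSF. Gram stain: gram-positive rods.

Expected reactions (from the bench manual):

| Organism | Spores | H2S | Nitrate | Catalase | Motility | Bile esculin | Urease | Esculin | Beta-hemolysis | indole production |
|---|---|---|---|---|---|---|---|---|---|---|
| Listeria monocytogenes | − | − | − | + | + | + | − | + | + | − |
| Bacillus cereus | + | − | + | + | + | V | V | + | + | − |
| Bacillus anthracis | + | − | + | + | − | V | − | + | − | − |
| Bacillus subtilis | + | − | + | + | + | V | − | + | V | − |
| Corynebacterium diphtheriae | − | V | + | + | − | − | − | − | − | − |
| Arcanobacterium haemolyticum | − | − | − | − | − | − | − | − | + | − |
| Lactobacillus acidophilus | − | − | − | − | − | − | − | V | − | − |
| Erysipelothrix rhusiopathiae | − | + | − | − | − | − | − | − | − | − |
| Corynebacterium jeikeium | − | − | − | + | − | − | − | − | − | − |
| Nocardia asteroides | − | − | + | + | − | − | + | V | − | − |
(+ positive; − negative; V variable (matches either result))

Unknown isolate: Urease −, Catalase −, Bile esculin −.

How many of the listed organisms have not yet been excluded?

3

Catalase −: excludes 7 organisms — 3 left.
Urease −: all 3 remaining candidates are consistent.
Bile esculin −: all 3 remaining candidates are consistent.
Still consistent: Arcanobacterium haemolyticum, Erysipelothrix rhusiopathiae, Lactobacillus acidophilus.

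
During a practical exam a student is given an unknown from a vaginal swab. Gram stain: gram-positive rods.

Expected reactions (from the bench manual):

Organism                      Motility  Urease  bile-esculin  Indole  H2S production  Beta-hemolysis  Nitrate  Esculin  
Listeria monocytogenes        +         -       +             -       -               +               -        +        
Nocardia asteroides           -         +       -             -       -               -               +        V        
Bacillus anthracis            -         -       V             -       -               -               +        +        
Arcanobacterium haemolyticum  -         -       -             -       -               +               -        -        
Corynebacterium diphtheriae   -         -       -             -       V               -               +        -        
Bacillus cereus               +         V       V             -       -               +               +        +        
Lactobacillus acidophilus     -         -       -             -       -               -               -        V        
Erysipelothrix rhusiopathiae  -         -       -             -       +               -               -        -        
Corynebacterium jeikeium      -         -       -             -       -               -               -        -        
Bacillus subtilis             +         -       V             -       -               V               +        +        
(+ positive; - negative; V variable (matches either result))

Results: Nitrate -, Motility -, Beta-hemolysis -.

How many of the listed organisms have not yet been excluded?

3

Nitrate -: excludes 5 organisms — 5 left.
Motility -: excludes Listeria monocytogenes — 4 left.
Beta-hemolysis -: excludes Arcanobacterium haemolyticum — 3 left.
Still consistent: Corynebacterium jeikeium, Erysipelothrix rhusiopathiae, Lactobacillus acidophilus.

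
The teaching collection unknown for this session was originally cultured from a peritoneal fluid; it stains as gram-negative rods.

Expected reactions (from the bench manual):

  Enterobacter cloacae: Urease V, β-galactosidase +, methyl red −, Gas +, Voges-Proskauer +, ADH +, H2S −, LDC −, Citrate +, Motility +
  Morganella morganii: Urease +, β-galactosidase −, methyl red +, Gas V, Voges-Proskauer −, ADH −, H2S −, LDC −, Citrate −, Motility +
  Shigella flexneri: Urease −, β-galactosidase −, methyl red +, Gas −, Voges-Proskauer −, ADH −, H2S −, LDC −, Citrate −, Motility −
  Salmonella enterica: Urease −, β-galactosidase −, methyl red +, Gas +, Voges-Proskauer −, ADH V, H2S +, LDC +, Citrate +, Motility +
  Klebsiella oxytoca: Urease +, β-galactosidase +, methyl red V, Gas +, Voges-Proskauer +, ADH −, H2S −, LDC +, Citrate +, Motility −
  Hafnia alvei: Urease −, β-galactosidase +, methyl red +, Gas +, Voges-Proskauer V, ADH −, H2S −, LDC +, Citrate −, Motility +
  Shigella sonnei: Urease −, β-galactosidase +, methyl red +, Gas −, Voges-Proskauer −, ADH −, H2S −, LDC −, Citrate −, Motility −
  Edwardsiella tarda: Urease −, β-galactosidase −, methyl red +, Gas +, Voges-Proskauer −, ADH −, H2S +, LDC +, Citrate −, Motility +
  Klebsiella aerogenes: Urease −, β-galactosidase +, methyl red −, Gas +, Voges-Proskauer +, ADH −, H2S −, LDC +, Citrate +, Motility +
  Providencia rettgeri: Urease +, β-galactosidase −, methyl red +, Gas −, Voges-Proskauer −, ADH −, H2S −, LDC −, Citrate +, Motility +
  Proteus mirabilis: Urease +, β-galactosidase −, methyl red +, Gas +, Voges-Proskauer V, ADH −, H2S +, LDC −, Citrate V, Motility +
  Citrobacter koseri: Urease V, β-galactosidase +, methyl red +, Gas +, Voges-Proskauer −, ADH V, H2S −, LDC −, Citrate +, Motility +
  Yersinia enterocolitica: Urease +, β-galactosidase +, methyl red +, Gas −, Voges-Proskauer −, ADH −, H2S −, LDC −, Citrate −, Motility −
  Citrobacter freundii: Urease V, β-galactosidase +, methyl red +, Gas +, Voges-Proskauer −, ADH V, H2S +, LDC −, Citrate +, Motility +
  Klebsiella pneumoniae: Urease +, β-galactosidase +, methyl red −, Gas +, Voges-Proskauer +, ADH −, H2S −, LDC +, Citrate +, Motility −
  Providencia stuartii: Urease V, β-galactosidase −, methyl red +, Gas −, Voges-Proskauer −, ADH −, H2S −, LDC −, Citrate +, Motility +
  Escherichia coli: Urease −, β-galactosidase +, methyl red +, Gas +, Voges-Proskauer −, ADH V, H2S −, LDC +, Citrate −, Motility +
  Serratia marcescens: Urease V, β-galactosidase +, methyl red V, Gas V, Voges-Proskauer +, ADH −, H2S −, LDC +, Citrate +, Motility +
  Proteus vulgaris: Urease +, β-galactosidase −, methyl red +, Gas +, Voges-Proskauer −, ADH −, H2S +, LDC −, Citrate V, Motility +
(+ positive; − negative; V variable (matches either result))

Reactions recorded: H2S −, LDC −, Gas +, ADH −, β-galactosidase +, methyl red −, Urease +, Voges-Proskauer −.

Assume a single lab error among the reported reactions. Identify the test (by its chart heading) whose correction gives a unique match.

As reported, no row in the chart matches all 8 reactions.
Reversing methyl red (to +) → unique match: Citrobacter koseri.
Reversing H2S → still no organism matches.
Reversing Urease → still no organism matches.
Reversing Gas → still no organism matches.
Reversing LDC → still no organism matches.
Reversing β-galactosidase → still no organism matches.
Reversing ADH → still no organism matches.
Reversing Voges-Proskauer → still no organism matches.

methyl red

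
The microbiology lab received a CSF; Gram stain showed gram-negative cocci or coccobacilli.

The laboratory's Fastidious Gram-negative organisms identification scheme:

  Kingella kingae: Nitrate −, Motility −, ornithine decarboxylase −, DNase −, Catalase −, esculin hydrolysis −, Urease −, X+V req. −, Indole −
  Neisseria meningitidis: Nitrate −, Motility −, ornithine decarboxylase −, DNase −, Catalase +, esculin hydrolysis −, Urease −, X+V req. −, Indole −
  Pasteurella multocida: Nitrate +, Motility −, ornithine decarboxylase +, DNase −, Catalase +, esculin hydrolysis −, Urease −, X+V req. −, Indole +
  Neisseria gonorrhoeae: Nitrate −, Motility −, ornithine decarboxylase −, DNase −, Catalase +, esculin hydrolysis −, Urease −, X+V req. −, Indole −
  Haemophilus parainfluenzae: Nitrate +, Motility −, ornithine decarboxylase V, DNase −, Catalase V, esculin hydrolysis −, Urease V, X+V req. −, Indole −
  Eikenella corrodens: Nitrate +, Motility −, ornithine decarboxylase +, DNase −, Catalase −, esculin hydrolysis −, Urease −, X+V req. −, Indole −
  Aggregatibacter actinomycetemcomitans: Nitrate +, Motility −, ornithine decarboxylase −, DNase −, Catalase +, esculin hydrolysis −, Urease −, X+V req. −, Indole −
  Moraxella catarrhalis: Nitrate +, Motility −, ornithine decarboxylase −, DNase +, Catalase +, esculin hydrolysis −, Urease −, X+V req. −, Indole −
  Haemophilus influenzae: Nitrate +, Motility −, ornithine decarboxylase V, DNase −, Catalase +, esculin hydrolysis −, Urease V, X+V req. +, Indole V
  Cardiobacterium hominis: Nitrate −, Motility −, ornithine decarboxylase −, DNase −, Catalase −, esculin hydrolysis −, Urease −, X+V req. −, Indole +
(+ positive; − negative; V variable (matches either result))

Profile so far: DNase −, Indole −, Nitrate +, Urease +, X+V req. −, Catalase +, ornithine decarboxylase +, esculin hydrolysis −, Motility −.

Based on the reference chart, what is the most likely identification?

Haemophilus parainfluenzae

X+V req. −: excludes Haemophilus influenzae — 9 left.
esculin hydrolysis −: all 9 remaining candidates are consistent.
DNase −: excludes Moraxella catarrhalis — 8 left.
Nitrate +: excludes Kingella kingae, Neisseria meningitidis, Neisseria gonorrhoeae, Cardiobacterium hominis — 4 left.
Catalase +: excludes Eikenella corrodens — 3 left.
ornithine decarboxylase +: excludes Aggregatibacter actinomycetemcomitans — 2 left.
Motility −: all 2 remaining candidates are consistent.
Urease +: excludes Pasteurella multocida — 1 left.
Indole −: the one remaining candidate is consistent.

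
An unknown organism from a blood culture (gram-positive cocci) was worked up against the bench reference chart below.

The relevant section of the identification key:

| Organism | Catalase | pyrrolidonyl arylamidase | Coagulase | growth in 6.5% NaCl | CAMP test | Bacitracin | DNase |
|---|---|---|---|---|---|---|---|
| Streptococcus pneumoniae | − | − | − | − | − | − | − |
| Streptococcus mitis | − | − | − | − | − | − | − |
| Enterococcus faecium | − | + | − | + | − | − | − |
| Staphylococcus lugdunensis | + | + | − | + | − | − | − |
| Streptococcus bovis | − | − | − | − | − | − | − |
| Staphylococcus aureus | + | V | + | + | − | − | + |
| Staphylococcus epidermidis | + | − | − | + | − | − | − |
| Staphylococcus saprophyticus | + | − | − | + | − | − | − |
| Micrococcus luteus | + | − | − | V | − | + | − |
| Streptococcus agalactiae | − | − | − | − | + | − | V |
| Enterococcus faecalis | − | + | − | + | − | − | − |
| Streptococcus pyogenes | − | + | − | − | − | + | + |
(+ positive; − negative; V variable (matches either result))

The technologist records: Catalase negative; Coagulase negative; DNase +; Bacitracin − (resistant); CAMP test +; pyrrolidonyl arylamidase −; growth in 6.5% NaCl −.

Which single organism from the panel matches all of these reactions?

Streptococcus agalactiae

CAMP test +: excludes 11 organisms — 1 left.
Catalase −: the one remaining candidate is consistent.
DNase +: the one remaining candidate is consistent.
Coagulase −: the one remaining candidate is consistent.
Bacitracin −: the one remaining candidate is consistent.
growth in 6.5% NaCl −: the one remaining candidate is consistent.
pyrrolidonyl arylamidase −: the one remaining candidate is consistent.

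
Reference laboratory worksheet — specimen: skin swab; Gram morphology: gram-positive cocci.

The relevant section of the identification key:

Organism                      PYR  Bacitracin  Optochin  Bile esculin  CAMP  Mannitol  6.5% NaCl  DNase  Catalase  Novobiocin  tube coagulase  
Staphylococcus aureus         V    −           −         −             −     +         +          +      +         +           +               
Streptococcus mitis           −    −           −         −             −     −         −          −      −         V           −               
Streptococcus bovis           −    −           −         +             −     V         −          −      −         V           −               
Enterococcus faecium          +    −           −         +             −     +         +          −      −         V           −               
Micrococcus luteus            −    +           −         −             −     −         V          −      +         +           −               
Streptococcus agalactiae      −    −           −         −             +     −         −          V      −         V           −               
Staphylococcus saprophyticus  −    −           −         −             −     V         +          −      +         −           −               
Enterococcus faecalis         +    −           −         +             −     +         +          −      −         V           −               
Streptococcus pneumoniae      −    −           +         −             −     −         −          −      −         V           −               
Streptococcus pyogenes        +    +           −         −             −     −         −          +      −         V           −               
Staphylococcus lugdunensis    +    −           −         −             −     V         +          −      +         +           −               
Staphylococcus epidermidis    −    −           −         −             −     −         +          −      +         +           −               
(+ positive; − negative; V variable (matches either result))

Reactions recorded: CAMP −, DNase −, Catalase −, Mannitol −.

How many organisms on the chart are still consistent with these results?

3

DNase −: excludes Staphylococcus aureus, Streptococcus pyogenes — 10 left.
Mannitol −: excludes Enterococcus faecium, Enterococcus faecalis — 8 left.
Catalase −: excludes Micrococcus luteus, Staphylococcus saprophyticus, Staphylococcus lugdunensis, Staphylococcus epidermidis — 4 left.
CAMP −: excludes Streptococcus agalactiae — 3 left.
Still consistent: Streptococcus bovis, Streptococcus mitis, Streptococcus pneumoniae.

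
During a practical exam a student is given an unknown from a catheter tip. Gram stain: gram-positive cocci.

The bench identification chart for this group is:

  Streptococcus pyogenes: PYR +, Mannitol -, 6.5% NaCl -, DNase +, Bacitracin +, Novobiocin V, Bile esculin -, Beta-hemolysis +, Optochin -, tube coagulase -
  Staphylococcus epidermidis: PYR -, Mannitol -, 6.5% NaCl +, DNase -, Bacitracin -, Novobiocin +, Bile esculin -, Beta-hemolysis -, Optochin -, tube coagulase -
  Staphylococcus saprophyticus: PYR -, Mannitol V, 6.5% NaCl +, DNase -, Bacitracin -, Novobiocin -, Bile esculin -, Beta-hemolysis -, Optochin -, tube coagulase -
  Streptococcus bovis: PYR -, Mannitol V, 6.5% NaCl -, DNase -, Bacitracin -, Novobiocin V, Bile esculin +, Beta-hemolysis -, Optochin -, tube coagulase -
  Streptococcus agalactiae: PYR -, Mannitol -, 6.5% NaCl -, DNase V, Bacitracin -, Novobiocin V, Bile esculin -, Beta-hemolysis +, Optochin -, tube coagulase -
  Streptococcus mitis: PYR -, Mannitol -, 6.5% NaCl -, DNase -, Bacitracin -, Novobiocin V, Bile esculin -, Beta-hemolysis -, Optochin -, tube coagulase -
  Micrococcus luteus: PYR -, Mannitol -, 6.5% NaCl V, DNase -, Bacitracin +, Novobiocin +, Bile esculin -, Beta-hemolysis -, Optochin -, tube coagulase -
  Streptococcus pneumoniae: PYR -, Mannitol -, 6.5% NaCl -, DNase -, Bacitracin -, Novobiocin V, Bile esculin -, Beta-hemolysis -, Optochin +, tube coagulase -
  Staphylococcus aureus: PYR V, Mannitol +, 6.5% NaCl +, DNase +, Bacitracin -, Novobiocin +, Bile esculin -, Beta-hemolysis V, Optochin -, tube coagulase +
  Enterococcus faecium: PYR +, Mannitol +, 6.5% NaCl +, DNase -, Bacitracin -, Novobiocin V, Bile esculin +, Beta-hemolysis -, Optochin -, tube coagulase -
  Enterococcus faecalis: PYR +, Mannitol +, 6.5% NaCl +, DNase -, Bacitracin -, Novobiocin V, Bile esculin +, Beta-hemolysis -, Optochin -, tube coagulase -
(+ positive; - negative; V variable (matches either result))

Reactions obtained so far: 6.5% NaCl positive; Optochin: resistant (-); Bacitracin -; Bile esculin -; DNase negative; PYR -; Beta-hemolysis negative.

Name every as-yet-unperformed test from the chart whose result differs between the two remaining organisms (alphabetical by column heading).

Novobiocin

Bile esculin -: excludes Streptococcus bovis, Enterococcus faecium, Enterococcus faecalis — 8 left.
6.5% NaCl +: excludes Streptococcus pyogenes, Streptococcus agalactiae, Streptococcus mitis, Streptococcus pneumoniae — 4 left.
Optochin -: all 4 remaining candidates are consistent.
PYR -: all 4 remaining candidates are consistent.
Bacitracin -: excludes Micrococcus luteus — 3 left.
Beta-hemolysis -: all 3 remaining candidates are consistent.
DNase -: excludes Staphylococcus aureus — 2 left.
Two candidates remain: Staphylococcus epidermidis and Staphylococcus saprophyticus.
  Mannitol: - vs V — variable for at least one, does not separate.
  Novobiocin: Staphylococcus epidermidis +, Staphylococcus saprophyticus - — discriminates.
  tube coagulase: - vs - — same for both, does not separate.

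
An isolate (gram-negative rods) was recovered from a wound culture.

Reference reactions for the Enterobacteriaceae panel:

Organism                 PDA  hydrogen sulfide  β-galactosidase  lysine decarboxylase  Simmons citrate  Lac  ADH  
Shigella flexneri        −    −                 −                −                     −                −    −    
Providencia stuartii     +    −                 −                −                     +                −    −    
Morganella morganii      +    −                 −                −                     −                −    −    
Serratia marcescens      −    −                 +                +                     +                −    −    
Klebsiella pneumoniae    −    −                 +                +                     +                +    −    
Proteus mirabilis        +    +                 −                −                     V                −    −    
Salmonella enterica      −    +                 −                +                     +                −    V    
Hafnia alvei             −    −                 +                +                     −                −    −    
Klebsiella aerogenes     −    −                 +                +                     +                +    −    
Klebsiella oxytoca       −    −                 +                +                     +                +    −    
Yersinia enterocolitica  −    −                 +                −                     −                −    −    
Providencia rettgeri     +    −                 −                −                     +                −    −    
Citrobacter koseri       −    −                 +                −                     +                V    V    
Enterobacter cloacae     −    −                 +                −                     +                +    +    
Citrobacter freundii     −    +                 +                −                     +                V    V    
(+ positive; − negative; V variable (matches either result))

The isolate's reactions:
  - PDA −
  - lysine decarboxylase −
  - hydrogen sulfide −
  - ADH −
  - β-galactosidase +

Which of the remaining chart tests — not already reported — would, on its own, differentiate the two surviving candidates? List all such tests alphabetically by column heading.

Simmons citrate

lysine decarboxylase −: excludes 6 organisms — 9 left.
ADH −: excludes Enterobacter cloacae — 8 left.
PDA −: excludes Providencia stuartii, Morganella morganii, Proteus mirabilis, Providencia rettgeri — 4 left.
β-galactosidase +: excludes Shigella flexneri — 3 left.
hydrogen sulfide −: excludes Citrobacter freundii — 2 left.
Two candidates remain: Citrobacter koseri and Yersinia enterocolitica.
  Simmons citrate: Citrobacter koseri +, Yersinia enterocolitica − — discriminates.
  Lac: V vs − — variable for at least one, does not separate.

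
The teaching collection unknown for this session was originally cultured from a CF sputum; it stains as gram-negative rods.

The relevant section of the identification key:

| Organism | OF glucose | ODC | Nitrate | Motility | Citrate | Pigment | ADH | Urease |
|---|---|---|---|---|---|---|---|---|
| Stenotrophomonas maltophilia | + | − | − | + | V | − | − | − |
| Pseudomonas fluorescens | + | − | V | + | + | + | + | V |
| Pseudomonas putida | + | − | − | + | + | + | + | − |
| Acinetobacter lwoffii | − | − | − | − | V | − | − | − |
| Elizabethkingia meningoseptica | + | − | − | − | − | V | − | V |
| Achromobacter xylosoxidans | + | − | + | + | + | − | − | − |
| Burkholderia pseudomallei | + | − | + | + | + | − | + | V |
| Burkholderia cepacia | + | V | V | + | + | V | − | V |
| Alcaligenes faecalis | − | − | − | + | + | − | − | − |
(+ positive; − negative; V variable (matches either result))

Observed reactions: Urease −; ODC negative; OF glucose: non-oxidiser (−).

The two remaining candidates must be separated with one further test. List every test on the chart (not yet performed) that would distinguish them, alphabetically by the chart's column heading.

Motility

ODC −: all 9 remaining candidates are consistent.
OF glucose −: excludes 7 organisms — 2 left.
Urease −: all 2 remaining candidates are consistent.
Two candidates remain: Acinetobacter lwoffii and Alcaligenes faecalis.
  Nitrate: − vs − — same for both, does not separate.
  Motility: Acinetobacter lwoffii −, Alcaligenes faecalis + — discriminates.
  Citrate: V vs + — variable for at least one, does not separate.
  Pigment: − vs − — same for both, does not separate.
  ADH: − vs − — same for both, does not separate.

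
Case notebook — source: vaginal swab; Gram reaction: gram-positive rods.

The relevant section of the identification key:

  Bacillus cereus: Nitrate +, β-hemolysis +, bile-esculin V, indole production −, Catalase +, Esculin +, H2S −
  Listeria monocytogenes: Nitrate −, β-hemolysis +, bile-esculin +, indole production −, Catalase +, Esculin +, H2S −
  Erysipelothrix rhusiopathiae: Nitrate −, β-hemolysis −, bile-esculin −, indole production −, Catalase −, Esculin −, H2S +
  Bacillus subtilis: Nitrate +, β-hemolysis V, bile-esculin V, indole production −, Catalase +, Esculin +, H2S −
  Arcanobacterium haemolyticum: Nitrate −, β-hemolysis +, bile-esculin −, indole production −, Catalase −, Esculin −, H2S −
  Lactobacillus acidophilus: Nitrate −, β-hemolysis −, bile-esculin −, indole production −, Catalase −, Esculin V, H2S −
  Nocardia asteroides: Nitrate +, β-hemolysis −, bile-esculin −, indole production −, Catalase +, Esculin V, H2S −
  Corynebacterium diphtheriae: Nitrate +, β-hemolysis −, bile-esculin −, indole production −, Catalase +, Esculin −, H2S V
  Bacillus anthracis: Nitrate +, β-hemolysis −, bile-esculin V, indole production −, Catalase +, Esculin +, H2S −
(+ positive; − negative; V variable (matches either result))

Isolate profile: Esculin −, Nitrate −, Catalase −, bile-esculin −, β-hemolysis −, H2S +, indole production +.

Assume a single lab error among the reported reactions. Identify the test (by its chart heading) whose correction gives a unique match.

As reported, no row in the chart matches all 7 reactions.
Reversing Esculin → still no organism matches.
Reversing indole production (to −) → unique match: Erysipelothrix rhusiopathiae.
Reversing H2S → still no organism matches.
Reversing β-hemolysis → still no organism matches.
Reversing bile-esculin → still no organism matches.
Reversing Catalase → still no organism matches.
Reversing Nitrate → still no organism matches.

indole production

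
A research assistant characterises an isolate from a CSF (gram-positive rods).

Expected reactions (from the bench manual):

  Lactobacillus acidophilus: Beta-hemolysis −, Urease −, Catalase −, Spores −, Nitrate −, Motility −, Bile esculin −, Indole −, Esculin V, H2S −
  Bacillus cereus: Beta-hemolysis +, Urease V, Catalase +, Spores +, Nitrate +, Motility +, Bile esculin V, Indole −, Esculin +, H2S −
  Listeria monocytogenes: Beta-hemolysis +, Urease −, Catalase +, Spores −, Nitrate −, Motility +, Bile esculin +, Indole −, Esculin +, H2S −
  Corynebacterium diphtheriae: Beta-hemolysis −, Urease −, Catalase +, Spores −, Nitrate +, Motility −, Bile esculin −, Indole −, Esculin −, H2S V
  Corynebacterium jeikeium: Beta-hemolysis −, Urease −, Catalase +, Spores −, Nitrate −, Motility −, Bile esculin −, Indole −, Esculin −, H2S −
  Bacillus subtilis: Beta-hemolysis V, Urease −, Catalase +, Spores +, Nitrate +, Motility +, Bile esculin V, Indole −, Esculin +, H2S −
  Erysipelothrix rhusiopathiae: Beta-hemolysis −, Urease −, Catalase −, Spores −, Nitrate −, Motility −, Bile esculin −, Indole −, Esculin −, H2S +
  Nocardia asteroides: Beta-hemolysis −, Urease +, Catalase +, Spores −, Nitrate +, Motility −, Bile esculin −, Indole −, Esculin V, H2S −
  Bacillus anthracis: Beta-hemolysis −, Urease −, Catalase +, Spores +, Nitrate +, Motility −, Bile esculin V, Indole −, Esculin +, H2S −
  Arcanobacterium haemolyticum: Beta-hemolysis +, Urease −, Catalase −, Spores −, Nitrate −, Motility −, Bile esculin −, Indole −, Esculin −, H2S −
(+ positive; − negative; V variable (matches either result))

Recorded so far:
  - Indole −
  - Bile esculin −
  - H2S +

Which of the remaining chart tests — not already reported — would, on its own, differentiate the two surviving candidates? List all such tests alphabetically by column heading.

Bile esculin −: excludes Listeria monocytogenes — 9 left.
Indole −: all 9 remaining candidates are consistent.
H2S +: excludes 7 organisms — 2 left.
Two candidates remain: Corynebacterium diphtheriae and Erysipelothrix rhusiopathiae.
  Beta-hemolysis: − vs − — same for both, does not separate.
  Urease: − vs − — same for both, does not separate.
  Catalase: Corynebacterium diphtheriae +, Erysipelothrix rhusiopathiae − — discriminates.
  Spores: − vs − — same for both, does not separate.
  Nitrate: Corynebacterium diphtheriae +, Erysipelothrix rhusiopathiae − — discriminates.
  Motility: − vs − — same for both, does not separate.
  Esculin: − vs − — same for both, does not separate.

Catalase, Nitrate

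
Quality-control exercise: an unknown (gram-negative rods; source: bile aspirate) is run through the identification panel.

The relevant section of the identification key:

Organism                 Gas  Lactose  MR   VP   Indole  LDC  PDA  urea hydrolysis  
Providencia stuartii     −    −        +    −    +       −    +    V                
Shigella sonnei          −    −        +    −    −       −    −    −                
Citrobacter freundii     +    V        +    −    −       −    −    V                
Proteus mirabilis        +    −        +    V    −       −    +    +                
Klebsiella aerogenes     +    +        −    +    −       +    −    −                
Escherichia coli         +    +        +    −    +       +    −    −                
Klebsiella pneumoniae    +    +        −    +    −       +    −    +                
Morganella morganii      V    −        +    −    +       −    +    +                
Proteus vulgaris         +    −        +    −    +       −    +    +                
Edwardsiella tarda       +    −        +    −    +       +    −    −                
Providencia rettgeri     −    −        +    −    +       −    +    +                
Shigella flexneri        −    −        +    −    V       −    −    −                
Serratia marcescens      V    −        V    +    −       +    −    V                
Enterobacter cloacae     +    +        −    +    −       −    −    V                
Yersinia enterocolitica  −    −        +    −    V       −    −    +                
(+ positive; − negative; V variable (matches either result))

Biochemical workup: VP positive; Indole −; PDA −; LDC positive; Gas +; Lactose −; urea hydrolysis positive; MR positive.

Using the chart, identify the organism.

Serratia marcescens

VP +: excludes 10 organisms — 5 left.
LDC +: excludes Proteus mirabilis, Enterobacter cloacae — 3 left.
urea hydrolysis +: excludes Klebsiella aerogenes — 2 left.
Indole −: all 2 remaining candidates are consistent.
Lactose −: excludes Klebsiella pneumoniae — 1 left.
Gas +: the one remaining candidate is consistent.
PDA −: the one remaining candidate is consistent.
MR +: the one remaining candidate is consistent.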